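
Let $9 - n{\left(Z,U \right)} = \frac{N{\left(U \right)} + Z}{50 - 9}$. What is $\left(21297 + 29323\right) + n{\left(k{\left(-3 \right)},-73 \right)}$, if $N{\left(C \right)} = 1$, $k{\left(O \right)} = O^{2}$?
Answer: $\frac{2075779}{41} \approx 50629.0$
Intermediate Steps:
$n{\left(Z,U \right)} = \frac{368}{41} - \frac{Z}{41}$ ($n{\left(Z,U \right)} = 9 - \frac{1 + Z}{50 - 9} = 9 - \frac{1 + Z}{41} = 9 - \left(1 + Z\right) \frac{1}{41} = 9 - \left(\frac{1}{41} + \frac{Z}{41}\right) = \frac{368}{41} - \frac{Z}{41}$)
$\left(21297 + 29323\right) + n{\left(k{\left(-3 \right)},-73 \right)} = \left(21297 + 29323\right) + \left(\frac{368}{41} - \frac{\left(-3\right)^{2}}{41}\right) = 50620 + \left(\frac{368}{41} - \frac{9}{41}\right) = 50620 + \frac{359}{41} = \frac{2075779}{41}$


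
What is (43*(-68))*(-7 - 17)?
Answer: 70176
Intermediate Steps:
(43*(-68))*(-7 - 17) = -2924*(-24) = 70176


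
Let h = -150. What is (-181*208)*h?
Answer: 5647200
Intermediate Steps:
(-181*208)*h = -181*208*(-150) = -37648*(-150) = 5647200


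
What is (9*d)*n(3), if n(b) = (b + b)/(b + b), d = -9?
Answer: -81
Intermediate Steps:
n(b) = 1 (n(b) = (2*b)/((2*b)) = (2*b)*(1/(2*b)) = 1)
(9*d)*n(3) = (9*(-9))*1 = -81*1 = -81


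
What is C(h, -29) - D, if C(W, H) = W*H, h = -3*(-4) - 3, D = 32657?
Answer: -32918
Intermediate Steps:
h = 9 (h = 12 - 3 = 9)
C(W, H) = H*W
C(h, -29) - D = -29*9 - 1*32657 = -261 - 32657 = -32918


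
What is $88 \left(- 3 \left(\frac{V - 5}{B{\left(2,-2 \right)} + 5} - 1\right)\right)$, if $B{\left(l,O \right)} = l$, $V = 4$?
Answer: $\frac{2112}{7} \approx 301.71$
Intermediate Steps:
$88 \left(- 3 \left(\frac{V - 5}{B{\left(2,-2 \right)} + 5} - 1\right)\right) = 88 \left(- 3 \left(\frac{4 - 5}{2 + 5} - 1\right)\right) = 88 \left(- 3 \left(- \frac{1}{7} - 1\right)\right) = 88 \left(\left(-3\right) \left(- \frac{8}{7}\right)\right) = 88 \cdot \frac{24}{7} = \frac{2112}{7}$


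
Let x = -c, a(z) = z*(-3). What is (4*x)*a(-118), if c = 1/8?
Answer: -177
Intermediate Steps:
c = 1/8 ≈ 0.12500
a(z) = -3*z
x = -1/8 (x = -1*1/8 = -1/8 ≈ -0.12500)
(4*x)*a(-118) = (4*(-1/8))*(-3*(-118)) = -1/2*354 = -177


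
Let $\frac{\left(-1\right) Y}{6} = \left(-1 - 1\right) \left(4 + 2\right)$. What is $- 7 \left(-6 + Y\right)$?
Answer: $-462$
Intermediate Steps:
$Y = 72$ ($Y = - 6 \left(-1 - 1\right) \left(4 + 2\right) = - 6 \left(-1 - 1\right) 6 = - 6 \left(\left(-2\right) 6\right) = \left(-6\right) \left(-12\right) = 72$)
$- 7 \left(-6 + Y\right) = - 7 \left(-6 + 72\right) = \left(-7\right) 66 = -462$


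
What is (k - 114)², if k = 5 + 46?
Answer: 3969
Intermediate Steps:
k = 51
(k - 114)² = (51 - 114)² = (-63)² = 3969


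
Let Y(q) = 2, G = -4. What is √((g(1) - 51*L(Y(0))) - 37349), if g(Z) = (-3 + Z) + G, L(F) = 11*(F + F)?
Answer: I*√39599 ≈ 198.99*I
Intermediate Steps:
L(F) = 22*F (L(F) = 11*(2*F) = 22*F)
g(Z) = -7 + Z (g(Z) = (-3 + Z) - 4 = -7 + Z)
√((g(1) - 51*L(Y(0))) - 37349) = √(((-7 + 1) - 1122*2) - 37349) = √((-6 - 51*44) - 37349) = √((-6 - 2244) - 37349) = √(-2250 - 37349) = √(-39599) = I*√39599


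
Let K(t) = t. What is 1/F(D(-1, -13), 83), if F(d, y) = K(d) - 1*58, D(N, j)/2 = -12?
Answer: -1/82 ≈ -0.012195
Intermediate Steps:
D(N, j) = -24 (D(N, j) = 2*(-12) = -24)
F(d, y) = -58 + d (F(d, y) = d - 1*58 = d - 58 = -58 + d)
1/F(D(-1, -13), 83) = 1/(-58 - 24) = 1/(-82) = -1/82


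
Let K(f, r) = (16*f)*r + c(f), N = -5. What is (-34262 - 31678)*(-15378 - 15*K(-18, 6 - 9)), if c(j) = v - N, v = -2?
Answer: 1871575020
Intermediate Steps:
c(j) = 3 (c(j) = -2 - 1*(-5) = -2 + 5 = 3)
K(f, r) = 3 + 16*f*r (K(f, r) = (16*f)*r + 3 = 16*f*r + 3 = 3 + 16*f*r)
(-34262 - 31678)*(-15378 - 15*K(-18, 6 - 9)) = (-34262 - 31678)*(-15378 - 15*(3 + 16*(-18)*(6 - 9))) = -65940*(-15378 - 15*(3 + 16*(-18)*(-3))) = -65940*(-15378 - 15*(3 + 864)) = -65940*(-15378 - 15*867) = -65940*(-15378 - 13005) = -65940*(-28383) = 1871575020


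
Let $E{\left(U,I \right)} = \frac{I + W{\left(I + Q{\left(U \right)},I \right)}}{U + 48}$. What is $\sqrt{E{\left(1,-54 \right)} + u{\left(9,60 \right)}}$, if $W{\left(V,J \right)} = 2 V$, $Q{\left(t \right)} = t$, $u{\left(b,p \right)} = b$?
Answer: $\frac{\sqrt{281}}{7} \approx 2.3947$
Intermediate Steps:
$E{\left(U,I \right)} = \frac{2 U + 3 I}{48 + U}$ ($E{\left(U,I \right)} = \frac{I + 2 \left(I + U\right)}{U + 48} = \frac{I + \left(2 I + 2 U\right)}{48 + U} = \frac{2 U + 3 I}{48 + U}$)
$\sqrt{E{\left(1,-54 \right)} + u{\left(9,60 \right)}} = \sqrt{\frac{2 \cdot 1 + 3 \left(-54\right)}{48 + 1} + 9} = \sqrt{\frac{2 - 162}{49} + 9} = \sqrt{\frac{1}{49} \left(-160\right) + 9} = \sqrt{- \frac{160}{49} + 9} = \sqrt{\frac{281}{49}} = \frac{\sqrt{281}}{7}$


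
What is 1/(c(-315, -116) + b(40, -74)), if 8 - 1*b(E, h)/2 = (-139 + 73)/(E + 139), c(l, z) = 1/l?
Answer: 56385/943561 ≈ 0.059758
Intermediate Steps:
b(E, h) = 16 + 132/(139 + E) (b(E, h) = 16 - 2*(-139 + 73)/(E + 139) = 16 - (-132)/(139 + E) = 16 + 132/(139 + E))
1/(c(-315, -116) + b(40, -74)) = 1/(1/(-315) + 4*(589 + 4*40)/(139 + 40)) = 1/(-1/315 + 4*(589 + 160)/179) = 1/(-1/315 + 4*(1/179)*749) = 1/(-1/315 + 2996/179) = 1/(943561/56385) = 56385/943561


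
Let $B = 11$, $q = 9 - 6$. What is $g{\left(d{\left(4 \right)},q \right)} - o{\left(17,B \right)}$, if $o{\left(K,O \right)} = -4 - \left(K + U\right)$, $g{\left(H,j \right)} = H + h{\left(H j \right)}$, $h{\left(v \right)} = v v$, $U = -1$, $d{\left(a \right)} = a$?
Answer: $168$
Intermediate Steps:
$h{\left(v \right)} = v^{2}$
$q = 3$
$g{\left(H,j \right)} = H + H^{2} j^{2}$ ($g{\left(H,j \right)} = H + \left(H j\right)^{2} = H + H^{2} j^{2}$)
$o{\left(K,O \right)} = -3 - K$ ($o{\left(K,O \right)} = -4 - \left(K - 1\right) = -4 - \left(-1 + K\right) = -3 - K$)
$g{\left(d{\left(4 \right)},q \right)} - o{\left(17,B \right)} = 4 \left(1 + 4 \cdot 3^{2}\right) - \left(-3 - 17\right) = 4 \left(1 + 4 \cdot 9\right) - \left(-3 - 17\right) = 4 \left(1 + 36\right) - -20 = 4 \cdot 37 + 20 = 148 + 20 = 168$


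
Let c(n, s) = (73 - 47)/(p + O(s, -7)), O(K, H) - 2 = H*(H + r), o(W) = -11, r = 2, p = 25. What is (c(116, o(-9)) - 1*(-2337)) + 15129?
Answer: 541459/31 ≈ 17466.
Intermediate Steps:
O(K, H) = 2 + H*(2 + H) (O(K, H) = 2 + H*(H + 2) = 2 + H*(2 + H))
c(n, s) = 13/31 (c(n, s) = (73 - 47)/(25 + (2 + (-7)² + 2*(-7))) = 26/(25 + (2 + 49 - 14)) = 26/(25 + 37) = 26/62 = 26*(1/62) = 13/31)
(c(116, o(-9)) - 1*(-2337)) + 15129 = (13/31 - 1*(-2337)) + 15129 = (13/31 + 2337) + 15129 = 72460/31 + 15129 = 541459/31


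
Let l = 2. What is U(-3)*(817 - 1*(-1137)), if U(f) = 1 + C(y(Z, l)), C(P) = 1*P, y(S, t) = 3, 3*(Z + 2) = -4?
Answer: 7816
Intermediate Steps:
Z = -10/3 (Z = -2 + (⅓)*(-4) = -2 - 4/3 = -10/3 ≈ -3.3333)
C(P) = P
U(f) = 4 (U(f) = 1 + 3 = 4)
U(-3)*(817 - 1*(-1137)) = 4*(817 - 1*(-1137)) = 4*(817 + 1137) = 4*1954 = 7816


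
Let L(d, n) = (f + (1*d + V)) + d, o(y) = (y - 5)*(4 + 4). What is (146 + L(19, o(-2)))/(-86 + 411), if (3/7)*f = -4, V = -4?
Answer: 512/975 ≈ 0.52513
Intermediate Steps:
o(y) = -40 + 8*y (o(y) = (-5 + y)*8 = -40 + 8*y)
f = -28/3 (f = (7/3)*(-4) = -28/3 ≈ -9.3333)
L(d, n) = -40/3 + 2*d (L(d, n) = (-28/3 + (1*d - 4)) + d = (-28/3 + (d - 4)) + d = (-28/3 + (-4 + d)) + d = (-40/3 + d) + d = -40/3 + 2*d)
(146 + L(19, o(-2)))/(-86 + 411) = (146 + (-40/3 + 2*19))/(-86 + 411) = (146 + (-40/3 + 38))/325 = (146 + 74/3)*(1/325) = (512/3)*(1/325) = 512/975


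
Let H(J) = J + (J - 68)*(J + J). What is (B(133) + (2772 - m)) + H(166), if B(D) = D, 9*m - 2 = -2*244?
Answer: 35661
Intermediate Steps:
m = -54 (m = 2/9 + (-2*244)/9 = 2/9 + (⅑)*(-488) = 2/9 - 488/9 = -54)
H(J) = J + 2*J*(-68 + J) (H(J) = J + (-68 + J)*(2*J) = J + 2*J*(-68 + J))
(B(133) + (2772 - m)) + H(166) = (133 + (2772 - 1*(-54))) + 166*(-135 + 2*166) = (133 + (2772 + 54)) + 166*(-135 + 332) = (133 + 2826) + 166*197 = 2959 + 32702 = 35661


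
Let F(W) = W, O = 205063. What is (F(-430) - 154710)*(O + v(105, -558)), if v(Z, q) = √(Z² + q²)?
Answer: -31813473820 - 465420*√35821 ≈ -3.1902e+10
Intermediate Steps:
(F(-430) - 154710)*(O + v(105, -558)) = (-430 - 154710)*(205063 + √(105² + (-558)²)) = -155140*(205063 + √(11025 + 311364)) = -155140*(205063 + √322389) = -155140*(205063 + 3*√35821) = -31813473820 - 465420*√35821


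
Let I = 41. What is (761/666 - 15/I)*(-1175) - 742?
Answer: -45183977/27306 ≈ -1654.7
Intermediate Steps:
(761/666 - 15/I)*(-1175) - 742 = (761/666 - 15/41)*(-1175) - 742 = (21211/27306)*(-1175) - 742 = -24922925/27306 - 742 = -45183977/27306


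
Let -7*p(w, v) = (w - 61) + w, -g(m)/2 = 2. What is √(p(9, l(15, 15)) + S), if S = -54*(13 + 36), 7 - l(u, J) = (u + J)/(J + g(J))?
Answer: I*√129353/7 ≈ 51.38*I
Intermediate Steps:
g(m) = -4 (g(m) = -2*2 = -4)
l(u, J) = 7 - (J + u)/(-4 + J) (l(u, J) = 7 - (u + J)/(J - 4) = 7 - (J + u)/(-4 + J))
S = -2646 (S = -54*49 = -2646)
p(w, v) = 61/7 - 2*w/7 (p(w, v) = -((w - 61) + w)/7 = -((-61 + w) + w)/7 = -(-61 + 2*w)/7 = 61/7 - 2*w/7)
√(p(9, l(15, 15)) + S) = √((61/7 - 2/7*9) - 2646) = √((61/7 - 18/7) - 2646) = √(43/7 - 2646) = √(-18479/7) = I*√129353/7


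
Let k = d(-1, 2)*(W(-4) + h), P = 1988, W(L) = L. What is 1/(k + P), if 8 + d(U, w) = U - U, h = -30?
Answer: 1/2260 ≈ 0.00044248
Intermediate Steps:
d(U, w) = -8 (d(U, w) = -8 + (U - U) = -8 + 0 = -8)
k = 272 (k = -8*(-4 - 30) = -8*(-34) = 272)
1/(k + P) = 1/(272 + 1988) = 1/2260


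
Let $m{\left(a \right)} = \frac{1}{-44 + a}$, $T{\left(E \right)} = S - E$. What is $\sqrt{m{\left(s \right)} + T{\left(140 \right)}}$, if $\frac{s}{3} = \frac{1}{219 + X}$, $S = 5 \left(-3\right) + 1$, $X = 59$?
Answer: $\frac{2 i \sqrt{5758464894}}{12229} \approx 12.411 i$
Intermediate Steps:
$S = -14$ ($S = -15 + 1 = -14$)
$T{\left(E \right)} = -14 - E$
$s = \frac{3}{278}$ ($s = \frac{3}{219 + 59} = \frac{3}{278} \approx 0.010791$)
$\sqrt{m{\left(s \right)} + T{\left(140 \right)}} = \sqrt{\frac{1}{-44 + \frac{3}{278}} - 154} = \sqrt{\frac{1}{- \frac{12229}{278}} - 154} = \sqrt{- \frac{278}{12229} - 154} = \sqrt{- \frac{1883544}{12229}} = \frac{2 i \sqrt{5758464894}}{12229}$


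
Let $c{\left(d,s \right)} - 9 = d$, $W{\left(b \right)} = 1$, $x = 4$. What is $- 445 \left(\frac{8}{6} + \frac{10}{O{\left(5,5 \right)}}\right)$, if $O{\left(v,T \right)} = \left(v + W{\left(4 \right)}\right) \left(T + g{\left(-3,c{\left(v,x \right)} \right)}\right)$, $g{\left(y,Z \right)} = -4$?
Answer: $-1335$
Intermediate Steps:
$c{\left(d,s \right)} = 9 + d$
$O{\left(v,T \right)} = \left(1 + v\right) \left(-4 + T\right)$ ($O{\left(v,T \right)} = \left(v + 1\right) \left(T - 4\right) = \left(1 + v\right) \left(-4 + T\right)$)
$- 445 \left(\frac{8}{6} + \frac{10}{O{\left(5,5 \right)}}\right) = - 445 \left(\frac{8}{6} + \frac{10}{-4 + 5 - 20 + 5 \cdot 5}\right) = - 445 \left(8 \cdot \frac{1}{6} + \frac{10}{-4 + 5 - 20 + 25}\right) = - 445 \left(\frac{4}{3} + \frac{10}{6}\right) = - 445 \left(\frac{4}{3} + 10 \cdot \frac{1}{6}\right) = - 445 \left(\frac{4}{3} + \frac{5}{3}\right) = \left(-445\right) 3 = -1335$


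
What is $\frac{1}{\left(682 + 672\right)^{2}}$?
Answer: $\frac{1}{1833316} \approx 5.4546 \cdot 10^{-7}$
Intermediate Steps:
$\frac{1}{\left(682 + 672\right)^{2}} = \frac{1}{1354^{2}} = \frac{1}{1833316}$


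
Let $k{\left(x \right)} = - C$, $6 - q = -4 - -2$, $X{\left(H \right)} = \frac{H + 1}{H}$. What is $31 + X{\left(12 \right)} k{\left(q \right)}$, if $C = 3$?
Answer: $\frac{111}{4} \approx 27.75$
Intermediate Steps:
$X{\left(H \right)} = \frac{1 + H}{H}$
$q = 8$ ($q = 6 - \left(-4 - -2\right) = 6 - \left(-4 + 2\right) = 6 - -2 = 6 + 2 = 8$)
$k{\left(x \right)} = -3$ ($k{\left(x \right)} = \left(-1\right) 3 = -3$)
$31 + X{\left(12 \right)} k{\left(q \right)} = 31 + \frac{1 + 12}{12} \left(-3\right) = 31 + \frac{1}{12} \cdot 13 \left(-3\right) = 31 + \frac{13}{12} \left(-3\right) = 31 - \frac{13}{4} = \frac{111}{4}$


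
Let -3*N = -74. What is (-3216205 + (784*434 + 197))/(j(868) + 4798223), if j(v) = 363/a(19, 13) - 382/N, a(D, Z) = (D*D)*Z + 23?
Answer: -167265239328/279082946293 ≈ -0.59934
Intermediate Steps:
N = 74/3 (N = -1/3*(-74) = 74/3 ≈ 24.667)
a(D, Z) = 23 + Z*D**2 (a(D, Z) = D**2*Z + 23 = Z*D**2 + 23 = 23 + Z*D**2)
j(v) = -896279/58164 (j(v) = 363/(23 + 13*19**2) - 382/74/3 = 363/(23 + 13*361) - 382*3/74 = 363/(23 + 4693) - 573/37 = 363/4716 - 573/37 = 363*(1/4716) - 573/37 = 121/1572 - 573/37 = -896279/58164)
(-3216205 + (784*434 + 197))/(j(868) + 4798223) = (-3216205 + (784*434 + 197))/(-896279/58164 + 4798223) = (-3216205 + (340256 + 197))/(279082946293/58164) = (-3216205 + 340453)*(58164/279082946293) = -2875752*58164/279082946293 = -167265239328/279082946293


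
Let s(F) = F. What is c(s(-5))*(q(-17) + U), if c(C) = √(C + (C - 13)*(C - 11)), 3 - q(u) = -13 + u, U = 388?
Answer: 421*√283 ≈ 7082.3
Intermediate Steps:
q(u) = 16 - u (q(u) = 3 - (-13 + u) = 3 + (13 - u) = 16 - u)
c(C) = √(C + (-13 + C)*(-11 + C))
c(s(-5))*(q(-17) + U) = √(143 + (-5)² - 23*(-5))*((16 - 1*(-17)) + 388) = √(143 + 25 + 115)*((16 + 17) + 388) = √283*(33 + 388) = √283*421 = 421*√283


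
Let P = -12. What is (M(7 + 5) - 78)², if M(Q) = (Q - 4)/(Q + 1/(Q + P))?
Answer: 6084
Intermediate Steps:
M(Q) = (-4 + Q)/(Q + 1/(-12 + Q)) (M(Q) = (Q - 4)/(Q + 1/(Q - 12)) = (-4 + Q)/(Q + 1/(-12 + Q)))
(M(7 + 5) - 78)² = ((48 + (7 + 5)² - 16*(7 + 5))/(1 + (7 + 5)² - 12*(7 + 5)) - 78)² = ((48 + 12² - 16*12)/(1 + 12² - 12*12) - 78)² = ((48 + 144 - 192)/(1 + 144 - 144) - 78)² = (0/1 - 78)² = (1*0 - 78)² = (0 - 78)² = (-78)² = 6084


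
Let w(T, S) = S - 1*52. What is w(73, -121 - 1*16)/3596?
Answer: -189/3596 ≈ -0.052558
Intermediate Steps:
w(T, S) = -52 + S (w(T, S) = S - 52 = -52 + S)
w(73, -121 - 1*16)/3596 = (-52 + (-121 - 1*16))/3596 = (-52 + (-121 - 16))*(1/3596) = (-52 - 137)*(1/3596) = -189*1/3596 = -189/3596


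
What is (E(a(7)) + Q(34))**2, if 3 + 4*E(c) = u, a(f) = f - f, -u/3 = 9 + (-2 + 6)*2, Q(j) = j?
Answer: 1681/4 ≈ 420.25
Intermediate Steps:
u = -51 (u = -3*(9 + (-2 + 6)*2) = -3*(9 + 4*2) = -3*(9 + 8) = -3*17 = -51)
a(f) = 0
E(c) = -27/2 (E(c) = -3/4 + (1/4)*(-51) = -3/4 - 51/4 = -27/2)
(E(a(7)) + Q(34))**2 = (-27/2 + 34)**2 = (41/2)**2 = 1681/4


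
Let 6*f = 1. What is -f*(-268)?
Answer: 134/3 ≈ 44.667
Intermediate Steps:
f = 1/6 (f = (1/6)*1 = 1/6 ≈ 0.16667)
-f*(-268) = -1*1/6*(-268) = -1/6*(-268) = 134/3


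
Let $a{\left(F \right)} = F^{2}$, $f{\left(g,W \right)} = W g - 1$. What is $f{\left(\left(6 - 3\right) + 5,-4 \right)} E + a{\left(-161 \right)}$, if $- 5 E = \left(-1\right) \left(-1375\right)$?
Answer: $34996$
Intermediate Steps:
$f{\left(g,W \right)} = -1 + W g$
$E = -275$ ($E = - \frac{\left(-1\right) \left(-1375\right)}{5} = \left(- \frac{1}{5}\right) 1375 = -275$)
$f{\left(\left(6 - 3\right) + 5,-4 \right)} E + a{\left(-161 \right)} = \left(-1 - 4 \left(\left(6 - 3\right) + 5\right)\right) \left(-275\right) + \left(-161\right)^{2} = \left(-1 - 4 \left(3 + 5\right)\right) \left(-275\right) + 25921 = \left(-1 - 32\right) \left(-275\right) + 25921 = \left(-33\right) \left(-275\right) + 25921 = 9075 + 25921 = 34996$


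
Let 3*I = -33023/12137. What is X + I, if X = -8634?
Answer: -314405597/36411 ≈ -8634.9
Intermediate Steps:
I = -33023/36411 (I = (-33023/12137)/3 = (-33023*1/12137)/3 = (1/3)*(-33023/12137) = -33023/36411 ≈ -0.90695)
X + I = -8634 - 33023/36411 = -314405597/36411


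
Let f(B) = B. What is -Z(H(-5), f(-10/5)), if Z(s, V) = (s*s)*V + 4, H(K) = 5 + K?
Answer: -4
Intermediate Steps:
Z(s, V) = 4 + V*s² (Z(s, V) = s²*V + 4 = V*s² + 4 = 4 + V*s²)
-Z(H(-5), f(-10/5)) = -(4 + (-10/5)*(5 - 5)²) = -(4 - 10*⅕*0²) = -(4 - 2*0) = -(4 + 0) = -1*4 = -4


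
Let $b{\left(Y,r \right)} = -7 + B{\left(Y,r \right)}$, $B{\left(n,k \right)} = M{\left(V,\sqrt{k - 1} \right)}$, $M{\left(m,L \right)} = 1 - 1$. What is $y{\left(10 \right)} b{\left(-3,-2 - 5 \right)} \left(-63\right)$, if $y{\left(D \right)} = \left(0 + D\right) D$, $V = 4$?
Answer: $44100$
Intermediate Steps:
$M{\left(m,L \right)} = 0$ ($M{\left(m,L \right)} = 1 - 1 = 0$)
$B{\left(n,k \right)} = 0$
$y{\left(D \right)} = D^{2}$ ($y{\left(D \right)} = D D = D^{2}$)
$b{\left(Y,r \right)} = -7$ ($b{\left(Y,r \right)} = -7 + 0 = -7$)
$y{\left(10 \right)} b{\left(-3,-2 - 5 \right)} \left(-63\right) = 10^{2} \left(-7\right) \left(-63\right) = 100 \left(-7\right) \left(-63\right) = \left(-700\right) \left(-63\right) = 44100$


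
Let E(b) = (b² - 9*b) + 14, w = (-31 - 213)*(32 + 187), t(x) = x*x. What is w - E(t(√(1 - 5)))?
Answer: -53502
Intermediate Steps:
t(x) = x²
w = -53436 (w = -244*219 = -53436)
E(b) = 14 + b² - 9*b
w - E(t(√(1 - 5))) = -53436 - (14 + ((√(1 - 5))²)² - 9*(√(1 - 5))²) = -53436 - (14 + ((√(-4))²)² - 9*(√(-4))²) = -53436 - (14 + ((2*I)²)² - 9*(2*I)²) = -53436 - (14 + (-4)² - 9*(-4)) = -53436 - (14 + 16 + 36) = -53436 - 1*66 = -53436 - 66 = -53502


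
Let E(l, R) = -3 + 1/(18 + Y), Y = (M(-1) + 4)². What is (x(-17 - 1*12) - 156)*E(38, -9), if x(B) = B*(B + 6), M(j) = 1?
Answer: -65408/43 ≈ -1521.1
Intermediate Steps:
Y = 25 (Y = (1 + 4)² = 5² = 25)
E(l, R) = -128/43 (E(l, R) = -3 + 1/(18 + 25) = -3 + 1/43 = -128/43)
x(B) = B*(6 + B)
(x(-17 - 1*12) - 156)*E(38, -9) = ((-17 - 1*12)*(6 + (-17 - 1*12)) - 156)*(-128/43) = ((-17 - 12)*(6 + (-17 - 12)) - 156)*(-128/43) = (-29*(6 - 29) - 156)*(-128/43) = (-29*(-23) - 156)*(-128/43) = (667 - 156)*(-128/43) = 511*(-128/43) = -65408/43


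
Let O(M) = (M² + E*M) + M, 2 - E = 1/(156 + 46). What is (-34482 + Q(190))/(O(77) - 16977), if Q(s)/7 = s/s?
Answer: 6963950/2185111 ≈ 3.1870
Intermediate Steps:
Q(s) = 7 (Q(s) = 7*(s/s) = 7*1 = 7)
E = 403/202 (E = 2 - 1/(156 + 46) = 2 - 1/202 = 403/202 ≈ 1.9950)
O(M) = M² + 605*M/202 (O(M) = (M² + 403*M/202) + M = M² + 605*M/202)
(-34482 + Q(190))/(O(77) - 16977) = (-34482 + 7)/((1/202)*77*(605 + 202*77) - 16977) = -34475/((1/202)*77*(605 + 15554) - 16977) = -34475/((1/202)*77*16159 - 16977) = -34475/(1244243/202 - 16977) = -34475/(-2185111/202) = -34475*(-202/2185111) = 6963950/2185111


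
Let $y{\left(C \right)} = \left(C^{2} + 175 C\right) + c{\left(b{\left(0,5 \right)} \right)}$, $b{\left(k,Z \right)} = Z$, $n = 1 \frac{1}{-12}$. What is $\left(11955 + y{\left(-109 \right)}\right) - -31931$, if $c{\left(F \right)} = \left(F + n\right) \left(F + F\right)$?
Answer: $\frac{220447}{6} \approx 36741.0$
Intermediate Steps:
$n = - \frac{1}{12}$ ($n = 1 \left(- \frac{1}{12}\right) = - \frac{1}{12} \approx -0.083333$)
$c{\left(F \right)} = 2 F \left(- \frac{1}{12} + F\right)$ ($c{\left(F \right)} = \left(F - \frac{1}{12}\right) \left(F + F\right) = \left(- \frac{1}{12} + F\right) 2 F = 2 F \left(- \frac{1}{12} + F\right)$)
$y{\left(C \right)} = \frac{295}{6} + C^{2} + 175 C$ ($y{\left(C \right)} = \left(C^{2} + 175 C\right) + \frac{1}{6} \cdot 5 \left(-1 + 12 \cdot 5\right) = \left(C^{2} + 175 C\right) + \frac{1}{6} \cdot 5 \left(-1 + 60\right) = \left(C^{2} + 175 C\right) + \frac{1}{6} \cdot 5 \cdot 59 = \left(C^{2} + 175 C\right) + \frac{295}{6} = \frac{295}{6} + C^{2} + 175 C$)
$\left(11955 + y{\left(-109 \right)}\right) - -31931 = \left(11955 + \left(\frac{295}{6} + \left(-109\right)^{2} + 175 \left(-109\right)\right)\right) - -31931 = \left(11955 + \left(\frac{295}{6} + 11881 - 19075\right)\right) + 31931 = \left(11955 - \frac{42869}{6}\right) + 31931 = \frac{28861}{6} + 31931 = \frac{220447}{6}$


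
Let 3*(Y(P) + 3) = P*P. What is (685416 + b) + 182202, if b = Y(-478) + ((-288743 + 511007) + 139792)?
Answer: 3917497/3 ≈ 1.3058e+6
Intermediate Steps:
Y(P) = -3 + P**2/3 (Y(P) = -3 + (P*P)/3 = -3 + P**2/3)
b = 1314643/3 (b = (-3 + (1/3)*(-478)**2) + ((-288743 + 511007) + 139792) = (-3 + (1/3)*228484) + (222264 + 139792) = (-3 + 228484/3) + 362056 = 228475/3 + 362056 = 1314643/3 ≈ 4.3821e+5)
(685416 + b) + 182202 = (685416 + 1314643/3) + 182202 = 3370891/3 + 182202 = 3917497/3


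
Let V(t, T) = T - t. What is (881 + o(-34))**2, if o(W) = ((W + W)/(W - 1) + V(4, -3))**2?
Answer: 1233330186916/1500625 ≈ 8.2188e+5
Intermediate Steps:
o(W) = (-7 + 2*W/(-1 + W))**2 (o(W) = ((W + W)/(W - 1) + (-3 - 1*4))**2 = ((2*W)/(-1 + W) + (-3 - 4))**2 = (2*W/(-1 + W) - 7)**2 = (-7 + 2*W/(-1 + W))**2)
(881 + o(-34))**2 = (881 + (-7 + 5*(-34))**2/(-1 - 34)**2)**2 = (881 + (-7 - 170)**2/(-35)**2)**2 = (881 + (1/1225)*(-177)**2)**2 = (881 + (1/1225)*31329)**2 = (881 + 31329/1225)**2 = (1110554/1225)**2 = 1233330186916/1500625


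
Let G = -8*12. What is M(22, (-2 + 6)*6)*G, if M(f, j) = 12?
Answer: -1152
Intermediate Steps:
G = -96
M(22, (-2 + 6)*6)*G = 12*(-96) = -1152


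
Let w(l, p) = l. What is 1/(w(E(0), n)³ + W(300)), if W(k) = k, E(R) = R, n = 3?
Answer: 1/300 ≈ 0.0033333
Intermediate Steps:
1/(w(E(0), n)³ + W(300)) = 1/(0³ + 300) = 1/(0 + 300) = 1/300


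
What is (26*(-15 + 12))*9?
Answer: -702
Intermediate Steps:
(26*(-15 + 12))*9 = (26*(-3))*9 = -78*9 = -702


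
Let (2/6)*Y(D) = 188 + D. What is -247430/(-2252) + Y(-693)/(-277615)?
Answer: 6869369123/62518898 ≈ 109.88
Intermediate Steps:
Y(D) = 564 + 3*D (Y(D) = 3*(188 + D) = 564 + 3*D)
-247430/(-2252) + Y(-693)/(-277615) = -247430/(-2252) + (564 + 3*(-693))/(-277615) = -247430*(-1/2252) + (564 - 2079)*(-1/277615) = 123715/1126 - 1515*(-1/277615) = 123715/1126 + 303/55523 = 6869369123/62518898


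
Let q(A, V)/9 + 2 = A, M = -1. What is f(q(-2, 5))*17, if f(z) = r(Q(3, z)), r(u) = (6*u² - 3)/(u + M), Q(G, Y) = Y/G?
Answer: -14637/13 ≈ -1125.9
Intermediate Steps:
q(A, V) = -18 + 9*A
r(u) = (-3 + 6*u²)/(-1 + u) (r(u) = (6*u² - 3)/(u - 1) = (-3 + 6*u²)/(-1 + u))
f(z) = 3*(-1 + 2*z²/9)/(-1 + z/3) (f(z) = 3*(-1 + 2*(z/3)²)/(-1 + z/3) = 3*(-1 + 2*(z²/9))/(-1 + z/3) = 3*(-1 + 2*z²/9)/(-1 + z/3))
f(q(-2, 5))*17 = ((-9 + 2*(-18 + 9*(-2))²)/(-3 + (-18 + 9*(-2))))*17 = ((-9 + 2*(-18 - 18)²)/(-3 + (-18 - 18)))*17 = ((-9 + 2*(-36)²)/(-3 - 36))*17 = ((-9 + 2*1296)/(-39))*17 = -(-9 + 2592)/39*17 = -1/39*2583*17 = -861/13*17 = -14637/13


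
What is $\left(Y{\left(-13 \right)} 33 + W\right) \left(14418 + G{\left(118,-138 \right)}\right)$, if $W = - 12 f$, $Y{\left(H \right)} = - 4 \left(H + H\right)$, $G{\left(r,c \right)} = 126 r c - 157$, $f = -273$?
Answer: $-13667704284$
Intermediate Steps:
$G{\left(r,c \right)} = -157 + 126 c r$ ($G{\left(r,c \right)} = 126 c r - 157 = -157 + 126 c r$)
$Y{\left(H \right)} = - 8 H$ ($Y{\left(H \right)} = - 4 \cdot 2 H = - 8 H$)
$W = 3276$ ($W = \left(-12\right) \left(-273\right) = 3276$)
$\left(Y{\left(-13 \right)} 33 + W\right) \left(14418 + G{\left(118,-138 \right)}\right) = \left(\left(-8\right) \left(-13\right) 33 + 3276\right) \left(14418 + \left(-157 + 126 \left(-138\right) 118\right)\right) = \left(104 \cdot 33 + 3276\right) \left(14418 - 2051941\right) = \left(3432 + 3276\right) \left(14418 - 2051941\right) = 6708 \left(-2037523\right) = -13667704284$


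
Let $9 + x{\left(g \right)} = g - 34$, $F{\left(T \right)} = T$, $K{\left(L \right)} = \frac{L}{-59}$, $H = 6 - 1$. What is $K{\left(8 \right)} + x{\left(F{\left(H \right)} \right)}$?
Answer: $- \frac{2250}{59} \approx -38.136$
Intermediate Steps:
$H = 5$ ($H = 6 - 1 = 5$)
$K{\left(L \right)} = - \frac{L}{59}$ ($K{\left(L \right)} = L \left(- \frac{1}{59}\right) = - \frac{L}{59}$)
$x{\left(g \right)} = -43 + g$ ($x{\left(g \right)} = -9 + \left(g - 34\right) = -9 + \left(-34 + g\right) = -43 + g$)
$K{\left(8 \right)} + x{\left(F{\left(H \right)} \right)} = \left(- \frac{1}{59}\right) 8 + \left(-43 + 5\right) = - \frac{8}{59} - 38 = - \frac{2250}{59}$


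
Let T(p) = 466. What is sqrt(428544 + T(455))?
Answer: sqrt(429010) ≈ 654.99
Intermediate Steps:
sqrt(428544 + T(455)) = sqrt(428544 + 466) = sqrt(429010)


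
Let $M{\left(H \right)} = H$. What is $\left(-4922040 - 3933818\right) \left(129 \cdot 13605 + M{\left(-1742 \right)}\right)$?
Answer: $-15527002398974$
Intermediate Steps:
$\left(-4922040 - 3933818\right) \left(129 \cdot 13605 + M{\left(-1742 \right)}\right) = \left(-4922040 - 3933818\right) \left(129 \cdot 13605 - 1742\right) = - 8855858 \left(1755045 - 1742\right) = \left(-8855858\right) 1753303 = -15527002398974$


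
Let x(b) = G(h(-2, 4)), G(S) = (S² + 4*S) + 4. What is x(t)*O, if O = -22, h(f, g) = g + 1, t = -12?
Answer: -1078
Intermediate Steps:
h(f, g) = 1 + g
G(S) = 4 + S² + 4*S
x(b) = 49 (x(b) = 4 + (1 + 4)² + 4*(1 + 4) = 4 + 5² + 4*5 = 4 + 25 + 20 = 49)
x(t)*O = 49*(-22) = -1078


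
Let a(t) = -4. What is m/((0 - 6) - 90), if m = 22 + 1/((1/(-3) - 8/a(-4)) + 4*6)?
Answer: -1697/7392 ≈ -0.22957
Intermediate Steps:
m = 1697/77 (m = 22 + 1/((1/(-3) - 8/(-4)) + 4*6) = 22 + 1/((1*(-1/3) - 8*(-1/4)) + 24) = 22 + 1/((-1/3 + 2) + 24) = 22 + 1/(5/3 + 24) = 22 + 1/(77/3) = 22 + 3/77 = 1697/77 ≈ 22.039)
m/((0 - 6) - 90) = (1697/77)/((0 - 6) - 90) = (1697/77)/(-6 - 90) = (1697/77)/(-96) = -1/96*1697/77 = -1697/7392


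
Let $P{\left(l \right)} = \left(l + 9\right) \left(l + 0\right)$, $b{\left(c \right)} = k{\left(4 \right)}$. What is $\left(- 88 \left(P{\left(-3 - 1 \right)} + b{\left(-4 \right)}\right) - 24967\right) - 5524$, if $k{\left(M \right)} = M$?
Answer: $-29083$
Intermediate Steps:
$b{\left(c \right)} = 4$
$P{\left(l \right)} = l \left(9 + l\right)$ ($P{\left(l \right)} = \left(9 + l\right) l = l \left(9 + l\right)$)
$\left(- 88 \left(P{\left(-3 - 1 \right)} + b{\left(-4 \right)}\right) - 24967\right) - 5524 = \left(- 88 \left(\left(-3 - 1\right) \left(9 - 4\right) + 4\right) - 24967\right) - 5524 = \left(- 88 \left(- 4 \left(9 - 4\right) + 4\right) - 24967\right) - 5524 = \left(- 88 \left(\left(-4\right) 5 + 4\right) - 24967\right) - 5524 = \left(- 88 \left(-20 + 4\right) - 24967\right) - 5524 = \left(\left(-88\right) \left(-16\right) - 24967\right) - 5524 = \left(1408 - 24967\right) - 5524 = -23559 - 5524 = -29083$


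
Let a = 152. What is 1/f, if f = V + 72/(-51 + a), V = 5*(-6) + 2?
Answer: -101/2756 ≈ -0.036647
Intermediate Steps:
V = -28 (V = -30 + 2 = -28)
f = -2756/101 (f = -28 + 72/(-51 + 152) = -28 + 72/101 = -2756/101 ≈ -27.287)
1/f = 1/(-2756/101) = -101/2756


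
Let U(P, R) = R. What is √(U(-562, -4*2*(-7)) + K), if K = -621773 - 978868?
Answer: 7*I*√32665 ≈ 1265.1*I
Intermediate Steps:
K = -1600641
√(U(-562, -4*2*(-7)) + K) = √(-4*2*(-7) - 1600641) = √(-8*(-7) - 1600641) = √(56 - 1600641) = √(-1600585) = 7*I*√32665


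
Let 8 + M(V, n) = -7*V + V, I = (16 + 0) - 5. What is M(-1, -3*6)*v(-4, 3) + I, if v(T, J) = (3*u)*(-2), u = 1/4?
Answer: 14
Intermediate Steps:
I = 11 (I = 16 - 5 = 11)
u = ¼ ≈ 0.25000
M(V, n) = -8 - 6*V (M(V, n) = -8 + (-7*V + V) = -8 - 6*V)
v(T, J) = -3/2 (v(T, J) = (3*(¼))*(-2) = (¾)*(-2) = -3/2)
M(-1, -3*6)*v(-4, 3) + I = (-8 - 6*(-1))*(-3/2) + 11 = (-8 + 6)*(-3/2) + 11 = -2*(-3/2) + 11 = 3 + 11 = 14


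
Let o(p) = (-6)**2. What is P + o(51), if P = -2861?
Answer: -2825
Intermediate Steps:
o(p) = 36
P + o(51) = -2861 + 36 = -2825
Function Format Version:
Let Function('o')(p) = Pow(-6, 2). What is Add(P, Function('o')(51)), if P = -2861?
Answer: -2825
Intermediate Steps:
Function('o')(p) = 36
Add(P, Function('o')(51)) = Add(-2861, 36) = -2825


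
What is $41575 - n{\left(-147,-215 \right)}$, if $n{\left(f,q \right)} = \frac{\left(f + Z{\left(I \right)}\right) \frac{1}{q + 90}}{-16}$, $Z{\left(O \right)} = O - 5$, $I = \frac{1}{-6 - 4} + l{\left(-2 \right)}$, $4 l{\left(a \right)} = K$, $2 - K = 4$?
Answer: $\frac{415750763}{10000} \approx 41575.0$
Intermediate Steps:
$K = -2$ ($K = 2 - 4 = -2$)
$l{\left(a \right)} = - \frac{1}{2}$ ($l{\left(a \right)} = \frac{1}{4} \left(-2\right) = - \frac{1}{2}$)
$I = - \frac{3}{5}$ ($I = \frac{1}{-6 - 4} - \frac{1}{2} = \frac{1}{-10} - \frac{1}{2} = - \frac{1}{10} - \frac{1}{2} = - \frac{3}{5} \approx -0.6$)
$Z{\left(O \right)} = -5 + O$ ($Z{\left(O \right)} = O - 5 = -5 + O$)
$n{\left(f,q \right)} = - \frac{- \frac{28}{5} + f}{16 \left(90 + q\right)}$ ($n{\left(f,q \right)} = \frac{\left(f - \frac{28}{5}\right) \frac{1}{q + 90}}{-16} = \frac{f - \frac{28}{5}}{90 + q} \left(- \frac{1}{16}\right) = \frac{- \frac{28}{5} + f}{90 + q} \left(- \frac{1}{16}\right) = - \frac{- \frac{28}{5} + f}{16 \left(90 + q\right)}$)
$41575 - n{\left(-147,-215 \right)} = 41575 - \frac{28 - -735}{80 \left(90 - 215\right)} = 41575 - \frac{28 + 735}{80 \left(-125\right)} = 41575 - \frac{1}{80} \left(- \frac{1}{125}\right) 763 = 41575 - - \frac{763}{10000} = 41575 + \frac{763}{10000} = \frac{415750763}{10000}$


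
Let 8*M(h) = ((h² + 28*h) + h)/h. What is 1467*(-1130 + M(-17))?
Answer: -3311019/2 ≈ -1.6555e+6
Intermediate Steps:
M(h) = (h² + 29*h)/(8*h) (M(h) = (((h² + 28*h) + h)/h)/8 = ((h² + 29*h)/h)/8 = (h² + 29*h)/(8*h))
1467*(-1130 + M(-17)) = 1467*(-1130 + (29/8 + (⅛)*(-17))) = 1467*(-1130 + (29/8 - 17/8)) = 1467*(-1130 + 3/2) = 1467*(-2257/2) = -3311019/2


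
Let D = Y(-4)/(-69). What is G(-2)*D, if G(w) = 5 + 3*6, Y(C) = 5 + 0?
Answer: -5/3 ≈ -1.6667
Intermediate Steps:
Y(C) = 5
G(w) = 23 (G(w) = 5 + 18 = 23)
D = -5/69 (D = 5/(-69) = 5*(-1/69) = -5/69 ≈ -0.072464)
G(-2)*D = 23*(-5/69) = -5/3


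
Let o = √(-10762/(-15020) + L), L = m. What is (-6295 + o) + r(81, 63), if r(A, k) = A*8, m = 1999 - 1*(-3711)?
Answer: -5647 + √322084982310/7510 ≈ -5571.4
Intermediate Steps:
m = 5710 (m = 1999 + 3711 = 5710)
r(A, k) = 8*A
L = 5710
o = √322084982310/7510 (o = √(-10762/(-15020) + 5710) = √(-10762*(-1/15020) + 5710) = √(5381/7510 + 5710) = √(42887481/7510) = √322084982310/7510 ≈ 75.569)
(-6295 + o) + r(81, 63) = (-6295 + √322084982310/7510) + 8*81 = (-6295 + √322084982310/7510) + 648 = -5647 + √322084982310/7510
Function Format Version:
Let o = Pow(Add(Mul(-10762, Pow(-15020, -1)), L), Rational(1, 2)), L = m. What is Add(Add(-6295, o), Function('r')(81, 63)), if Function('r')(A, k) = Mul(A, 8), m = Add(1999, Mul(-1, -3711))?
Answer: Add(-5647, Mul(Rational(1, 7510), Pow(322084982310, Rational(1, 2)))) ≈ -5571.4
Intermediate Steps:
m = 5710 (m = Add(1999, 3711) = 5710)
Function('r')(A, k) = Mul(8, A)
L = 5710
o = Mul(Rational(1, 7510), Pow(322084982310, Rational(1, 2))) (o = Pow(Add(Mul(-10762, Pow(-15020, -1)), 5710), Rational(1, 2)) = Pow(Add(Mul(-10762, Rational(-1, 15020)), 5710), Rational(1, 2)) = Pow(Add(Rational(5381, 7510), 5710), Rational(1, 2)) = Pow(Rational(42887481, 7510), Rational(1, 2)) = Mul(Rational(1, 7510), Pow(322084982310, Rational(1, 2))) ≈ 75.569)
Add(Add(-6295, o), Function('r')(81, 63)) = Add(Add(-6295, Mul(Rational(1, 7510), Pow(322084982310, Rational(1, 2)))), Mul(8, 81)) = Add(Add(-6295, Mul(Rational(1, 7510), Pow(322084982310, Rational(1, 2)))), 648) = Add(-5647, Mul(Rational(1, 7510), Pow(322084982310, Rational(1, 2))))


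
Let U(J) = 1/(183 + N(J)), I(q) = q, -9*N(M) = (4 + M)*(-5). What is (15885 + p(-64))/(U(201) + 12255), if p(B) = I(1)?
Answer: 42447392/32745369 ≈ 1.2963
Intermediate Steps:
N(M) = 20/9 + 5*M/9 (N(M) = -(4 + M)*(-5)/9 = -(-20 - 5*M)/9 = 20/9 + 5*M/9)
p(B) = 1
U(J) = 1/(1667/9 + 5*J/9) (U(J) = 1/(183 + (20/9 + 5*J/9)) = 1/(1667/9 + 5*J/9))
(15885 + p(-64))/(U(201) + 12255) = (15885 + 1)/(9/(1667 + 5*201) + 12255) = 15886/(9/(1667 + 1005) + 12255) = 15886/(9/2672 + 12255) = 15886/(32745369/2672) = 15886*(2672/32745369) = 42447392/32745369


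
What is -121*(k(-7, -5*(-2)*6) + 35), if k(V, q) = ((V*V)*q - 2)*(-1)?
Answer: 351263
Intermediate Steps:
k(V, q) = 2 - q*V² (k(V, q) = (V²*q - 2)*(-1) = (q*V² - 2)*(-1) = (-2 + q*V²)*(-1) = 2 - q*V²)
-121*(k(-7, -5*(-2)*6) + 35) = -121*((2 - 1*-5*(-2)*6*(-7)²) + 35) = -121*((2 - 1*10*6*49) + 35) = -121*((2 - 1*60*49) + 35) = -121*((2 - 2940) + 35) = -121*(-2938 + 35) = -121*(-2903) = 351263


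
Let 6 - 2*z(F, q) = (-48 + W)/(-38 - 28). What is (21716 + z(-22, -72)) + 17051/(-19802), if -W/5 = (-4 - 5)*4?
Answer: 430082389/19802 ≈ 21719.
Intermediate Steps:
W = 180 (W = -5*(-4 - 5)*4 = -(-45)*4 = -5*(-36) = 180)
z(F, q) = 4 (z(F, q) = 3 - (-48 + 180)/(2*(-38 - 28)) = 3 - 66/(-66) = 3 - 66*(-1)/66 = 3 - ½*(-2) = 3 + 1 = 4)
(21716 + z(-22, -72)) + 17051/(-19802) = (21716 + 4) + 17051/(-19802) = 21720 + 17051*(-1/19802) = 21720 - 17051/19802 = 430082389/19802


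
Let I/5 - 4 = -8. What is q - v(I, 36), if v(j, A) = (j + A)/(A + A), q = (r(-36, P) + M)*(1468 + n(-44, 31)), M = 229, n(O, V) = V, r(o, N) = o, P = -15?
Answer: 2603761/9 ≈ 2.8931e+5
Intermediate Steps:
I = -20 (I = 20 + 5*(-8) = 20 - 40 = -20)
q = 289307 (q = (-36 + 229)*(1468 + 31) = 193*1499 = 289307)
v(j, A) = (A + j)/(2*A) (v(j, A) = (A + j)/((2*A)) = (A + j)*(1/(2*A)) = (A + j)/(2*A))
q - v(I, 36) = 289307 - (36 - 20)/(2*36) = 289307 - 16/(2*36) = 289307 - 1*2/9 = 289307 - 2/9 = 2603761/9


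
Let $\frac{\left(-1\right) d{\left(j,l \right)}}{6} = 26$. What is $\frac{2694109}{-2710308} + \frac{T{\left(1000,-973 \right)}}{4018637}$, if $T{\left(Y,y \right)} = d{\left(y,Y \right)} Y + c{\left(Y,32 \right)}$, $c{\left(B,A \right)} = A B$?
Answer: $- \frac{11162724301433}{10891744010196} \approx -1.0249$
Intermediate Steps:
$d{\left(j,l \right)} = -156$ ($d{\left(j,l \right)} = \left(-6\right) 26 = -156$)
$T{\left(Y,y \right)} = - 124 Y$ ($T{\left(Y,y \right)} = - 156 Y + 32 Y = - 124 Y$)
$\frac{2694109}{-2710308} + \frac{T{\left(1000,-973 \right)}}{4018637} = \frac{2694109}{-2710308} + \frac{\left(-124\right) 1000}{4018637} = 2694109 \left(- \frac{1}{2710308}\right) - \frac{124000}{4018637} = - \frac{2694109}{2710308} - \frac{124000}{4018637} = - \frac{11162724301433}{10891744010196}$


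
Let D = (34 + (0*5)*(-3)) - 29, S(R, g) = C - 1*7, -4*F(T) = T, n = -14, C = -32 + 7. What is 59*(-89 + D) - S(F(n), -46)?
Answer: -4924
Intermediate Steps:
C = -25
F(T) = -T/4
S(R, g) = -32 (S(R, g) = -25 - 1*7 = -25 - 7 = -32)
D = 5 (D = (34 + 0*(-3)) - 29 = (34 + 0) - 29 = 34 - 29 = 5)
59*(-89 + D) - S(F(n), -46) = 59*(-89 + 5) - 1*(-32) = 59*(-84) + 32 = -4956 + 32 = -4924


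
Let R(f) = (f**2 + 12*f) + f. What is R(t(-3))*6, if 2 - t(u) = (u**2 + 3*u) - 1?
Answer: 288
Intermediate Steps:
t(u) = 3 - u**2 - 3*u (t(u) = 2 - ((u**2 + 3*u) - 1) = 2 - (-1 + u**2 + 3*u) = 2 + (1 - u**2 - 3*u) = 3 - u**2 - 3*u)
R(f) = f**2 + 13*f
R(t(-3))*6 = ((3 - 1*(-3)**2 - 3*(-3))*(13 + (3 - 1*(-3)**2 - 3*(-3))))*6 = ((3 - 1*9 + 9)*(13 + (3 - 1*9 + 9)))*6 = ((3 - 9 + 9)*(13 + (3 - 9 + 9)))*6 = (3*(13 + 3))*6 = (3*16)*6 = 48*6 = 288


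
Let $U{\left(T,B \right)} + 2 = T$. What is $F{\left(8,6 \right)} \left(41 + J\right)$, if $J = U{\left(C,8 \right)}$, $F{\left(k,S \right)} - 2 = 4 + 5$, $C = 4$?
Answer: $473$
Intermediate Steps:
$U{\left(T,B \right)} = -2 + T$
$F{\left(k,S \right)} = 11$ ($F{\left(k,S \right)} = 2 + \left(4 + 5\right) = 2 + 9 = 11$)
$J = 2$ ($J = -2 + 4 = 2$)
$F{\left(8,6 \right)} \left(41 + J\right) = 11 \left(41 + 2\right) = 11 \cdot 43 = 473$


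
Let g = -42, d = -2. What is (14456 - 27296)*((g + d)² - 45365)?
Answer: 557628360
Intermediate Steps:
(14456 - 27296)*((g + d)² - 45365) = (14456 - 27296)*((-42 - 2)² - 45365) = -12840*((-44)² - 45365) = -12840*(1936 - 45365) = -12840*(-43429) = 557628360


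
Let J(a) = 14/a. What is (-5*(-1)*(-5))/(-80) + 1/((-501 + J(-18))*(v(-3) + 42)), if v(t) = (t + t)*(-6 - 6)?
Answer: 107249/343216 ≈ 0.31248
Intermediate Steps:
v(t) = -24*t (v(t) = (2*t)*(-12) = -24*t)
(-5*(-1)*(-5))/(-80) + 1/((-501 + J(-18))*(v(-3) + 42)) = (-5*(-1)*(-5))/(-80) + 1/((-501 + 14/(-18))*(-24*(-3) + 42)) = (5*(-5))*(-1/80) + 1/((-501 + 14*(-1/18))*(72 + 42)) = -25*(-1/80) + 1/(-501 - 7/9*114) = 5/16 + (1/114)/(-4516/9) = 5/16 - 9/4516*1/114 = 5/16 - 3/171608 = 107249/343216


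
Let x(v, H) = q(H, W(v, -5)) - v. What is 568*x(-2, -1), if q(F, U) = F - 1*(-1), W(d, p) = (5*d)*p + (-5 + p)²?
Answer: 1136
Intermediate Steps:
W(d, p) = (-5 + p)² + 5*d*p (W(d, p) = 5*d*p + (-5 + p)² = (-5 + p)² + 5*d*p)
q(F, U) = 1 + F (q(F, U) = F + 1 = 1 + F)
x(v, H) = 1 + H - v (x(v, H) = (1 + H) - v = 1 + H - v)
568*x(-2, -1) = 568*(1 - 1 - 1*(-2)) = 568*(1 - 1 + 2) = 568*2 = 1136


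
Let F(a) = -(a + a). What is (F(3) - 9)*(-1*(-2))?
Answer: -30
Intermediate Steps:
F(a) = -2*a
(F(3) - 9)*(-1*(-2)) = (-2*3 - 9)*(-1*(-2)) = (-6 - 9)*2 = -15*2 = -30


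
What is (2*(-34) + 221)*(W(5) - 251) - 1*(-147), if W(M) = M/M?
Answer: -38103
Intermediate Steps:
W(M) = 1
(2*(-34) + 221)*(W(5) - 251) - 1*(-147) = (2*(-34) + 221)*(1 - 251) - 1*(-147) = (-68 + 221)*(-250) + 147 = 153*(-250) + 147 = -38250 + 147 = -38103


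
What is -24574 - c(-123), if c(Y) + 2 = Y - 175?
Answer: -24274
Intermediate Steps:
c(Y) = -177 + Y (c(Y) = -2 + (Y - 175) = -2 + (-175 + Y) = -177 + Y)
-24574 - c(-123) = -24574 - (-177 - 123) = -24574 - 1*(-300) = -24574 + 300 = -24274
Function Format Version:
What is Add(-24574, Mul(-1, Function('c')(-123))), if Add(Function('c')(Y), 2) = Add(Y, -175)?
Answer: -24274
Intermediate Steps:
Function('c')(Y) = Add(-177, Y) (Function('c')(Y) = Add(-2, Add(Y, -175)) = Add(-2, Add(-175, Y)) = Add(-177, Y))
Add(-24574, Mul(-1, Function('c')(-123))) = Add(-24574, Mul(-1, Add(-177, -123))) = Add(-24574, Mul(-1, -300)) = Add(-24574, 300) = -24274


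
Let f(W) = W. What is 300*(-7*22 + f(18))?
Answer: -40800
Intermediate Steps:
300*(-7*22 + f(18)) = 300*(-7*22 + 18) = 300*(-154 + 18) = 300*(-136) = -40800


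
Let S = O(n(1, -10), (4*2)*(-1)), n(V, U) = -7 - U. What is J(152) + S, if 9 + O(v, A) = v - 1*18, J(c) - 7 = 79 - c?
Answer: -90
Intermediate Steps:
J(c) = 86 - c (J(c) = 7 + (79 - c) = 86 - c)
O(v, A) = -27 + v (O(v, A) = -9 + (v - 1*18) = -9 + (v - 18) = -9 + (-18 + v) = -27 + v)
S = -24 (S = -27 + (-7 - 1*(-10)) = -27 + (-7 + 10) = -27 + 3 = -24)
J(152) + S = (86 - 1*152) - 24 = (86 - 152) - 24 = -66 - 24 = -90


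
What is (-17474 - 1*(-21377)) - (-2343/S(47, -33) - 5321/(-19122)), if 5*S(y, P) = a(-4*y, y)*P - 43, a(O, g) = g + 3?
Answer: 126120927355/32373546 ≈ 3895.8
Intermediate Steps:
a(O, g) = 3 + g
S(y, P) = -43/5 + P*(3 + y)/5 (S(y, P) = ((3 + y)*P - 43)/5 = (P*(3 + y) - 43)/5 = (-43 + P*(3 + y))/5 = -43/5 + P*(3 + y)/5)
(-17474 - 1*(-21377)) - (-2343/S(47, -33) - 5321/(-19122)) = (-17474 - 1*(-21377)) - (-2343/(-43/5 + (⅕)*(-33)*(3 + 47)) - 5321/(-19122)) = (-17474 + 21377) - (-2343/(-43/5 + (⅕)*(-33)*50) - 5321*(-1/19122)) = 3903 - (-2343/(-43/5 - 330) + 5321/19122) = 3903 - (-2343/(-1693/5) + 5321/19122) = 3903 - (-2343*(-5/1693) + 5321/19122) = 3903 - (11715/1693 + 5321/19122) = 3903 - 1*233022683/32373546 = 3903 - 233022683/32373546 = 126120927355/32373546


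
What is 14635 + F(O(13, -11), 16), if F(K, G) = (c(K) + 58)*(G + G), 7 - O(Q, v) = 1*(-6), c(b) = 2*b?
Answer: 17323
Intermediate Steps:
O(Q, v) = 13 (O(Q, v) = 7 - (-6) = 7 - 1*(-6) = 7 + 6 = 13)
F(K, G) = 2*G*(58 + 2*K) (F(K, G) = (2*K + 58)*(G + G) = (58 + 2*K)*(2*G) = 2*G*(58 + 2*K))
14635 + F(O(13, -11), 16) = 14635 + 4*16*(29 + 13) = 14635 + 4*16*42 = 14635 + 2688 = 17323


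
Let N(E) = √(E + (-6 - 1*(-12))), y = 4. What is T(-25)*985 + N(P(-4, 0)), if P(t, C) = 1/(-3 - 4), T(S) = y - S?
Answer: 28565 + √287/7 ≈ 28567.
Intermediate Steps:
T(S) = 4 - S
P(t, C) = -⅐ (P(t, C) = 1/(-7) = -⅐)
N(E) = √(6 + E) (N(E) = √(E + (-6 + 12)) = √(E + 6) = √(6 + E))
T(-25)*985 + N(P(-4, 0)) = (4 - 1*(-25))*985 + √(6 - ⅐) = (4 + 25)*985 + √(41/7) = 29*985 + √287/7 = 28565 + √287/7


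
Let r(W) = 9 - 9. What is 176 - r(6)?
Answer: 176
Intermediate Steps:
r(W) = 0
176 - r(6) = 176 - 1*0 = 176 + 0 = 176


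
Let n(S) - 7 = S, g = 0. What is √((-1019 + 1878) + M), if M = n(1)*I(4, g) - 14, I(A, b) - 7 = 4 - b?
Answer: √933 ≈ 30.545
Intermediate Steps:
n(S) = 7 + S
I(A, b) = 11 - b (I(A, b) = 7 + (4 - b) = 11 - b)
M = 74 (M = (7 + 1)*(11 - 1*0) - 14 = 8*(11 + 0) - 14 = 8*11 - 14 = 88 - 14 = 74)
√((-1019 + 1878) + M) = √((-1019 + 1878) + 74) = √(859 + 74) = √933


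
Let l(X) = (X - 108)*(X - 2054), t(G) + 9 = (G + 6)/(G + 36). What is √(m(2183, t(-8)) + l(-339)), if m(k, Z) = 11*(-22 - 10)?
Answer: √1069319 ≈ 1034.1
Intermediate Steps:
t(G) = -9 + (6 + G)/(36 + G) (t(G) = -9 + (G + 6)/(G + 36) = -9 + (6 + G)/(36 + G))
m(k, Z) = -352 (m(k, Z) = 11*(-32) = -352)
l(X) = (-2054 + X)*(-108 + X) (l(X) = (-108 + X)*(-2054 + X) = (-2054 + X)*(-108 + X))
√(m(2183, t(-8)) + l(-339)) = √(-352 + (221832 + (-339)² - 2162*(-339))) = √(-352 + (221832 + 114921 + 732918)) = √(-352 + 1069671) = √1069319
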